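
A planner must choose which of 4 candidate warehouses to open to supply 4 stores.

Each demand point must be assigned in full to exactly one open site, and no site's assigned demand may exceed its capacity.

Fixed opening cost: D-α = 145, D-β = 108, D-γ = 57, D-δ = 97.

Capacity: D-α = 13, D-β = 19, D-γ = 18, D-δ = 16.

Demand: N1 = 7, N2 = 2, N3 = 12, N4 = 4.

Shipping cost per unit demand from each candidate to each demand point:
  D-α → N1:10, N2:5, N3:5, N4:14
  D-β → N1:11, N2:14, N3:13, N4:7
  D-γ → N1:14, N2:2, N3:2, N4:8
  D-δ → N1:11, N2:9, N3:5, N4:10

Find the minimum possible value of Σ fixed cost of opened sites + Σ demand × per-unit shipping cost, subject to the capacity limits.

291

Open {D-γ, D-δ}; cheapest assignment that respects the capacities:
  D-γ (cap 18, load 18): N2, N3, N4 — cost 2×2 + 12×2 + 4×8 = 60
  D-δ (cap 16, load 7): N1 — cost 7×11 = 77
  Shipping 137, fixed 154 → total 291.
  Any other capacity-feasible assignment to {D-γ, D-δ} ships for at least 137.
Compare {D-β, D-γ}: its best feasible assignment gives total 298.
Compare {D-α, D-γ}: its best feasible assignment gives total 332.
Every other set of open sites that can feasibly serve all demand totals ≥ 298 even under its best assignment. Minimum: 291.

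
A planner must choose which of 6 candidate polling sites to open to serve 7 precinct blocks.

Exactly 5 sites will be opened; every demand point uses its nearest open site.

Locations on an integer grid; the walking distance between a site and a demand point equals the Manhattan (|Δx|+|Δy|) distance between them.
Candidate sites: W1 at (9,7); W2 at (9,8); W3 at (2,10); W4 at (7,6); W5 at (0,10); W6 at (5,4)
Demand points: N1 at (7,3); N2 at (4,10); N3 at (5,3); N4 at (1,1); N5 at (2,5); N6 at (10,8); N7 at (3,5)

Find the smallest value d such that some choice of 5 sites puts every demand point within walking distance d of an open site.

7

Open {W1, W2, W3, W4, W6}.
  Farthest demand point is N4 at walking distance 7 (to W6); all others are ≤ 7.
With {W1, W2, W3, W5, W6} the worst case is 7.
With {W1, W2, W4, W5, W6} the worst case is 7.
No size-5 selection achieves below 7.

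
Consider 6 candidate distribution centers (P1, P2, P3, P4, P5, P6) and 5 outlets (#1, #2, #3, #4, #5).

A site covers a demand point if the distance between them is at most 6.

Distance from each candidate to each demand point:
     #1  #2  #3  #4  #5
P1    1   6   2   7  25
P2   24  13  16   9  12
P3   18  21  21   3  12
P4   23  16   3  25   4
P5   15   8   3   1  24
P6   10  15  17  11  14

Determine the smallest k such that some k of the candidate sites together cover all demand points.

Coverage sets (demand points within 6 of each site):
  P1: {#1, #2, #3}
  P2: {}
  P3: {#4}
  P4: {#3, #5}
  P5: {#3, #4}
  P6: {}
No 2 sites suffice: every size-2 union leaves at least one demand point uncovered.
But {P1, P3, P4} covers everything, so the minimum is 3.

3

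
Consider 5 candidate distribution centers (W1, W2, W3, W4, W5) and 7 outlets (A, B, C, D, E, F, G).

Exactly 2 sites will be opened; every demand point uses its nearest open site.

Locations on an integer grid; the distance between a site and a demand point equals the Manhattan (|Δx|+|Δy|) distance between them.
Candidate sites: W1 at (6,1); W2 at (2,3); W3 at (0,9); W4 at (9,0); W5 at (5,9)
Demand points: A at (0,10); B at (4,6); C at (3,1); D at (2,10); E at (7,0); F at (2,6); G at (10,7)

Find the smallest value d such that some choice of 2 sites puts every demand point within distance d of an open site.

7

Open {W1, W5}.
  Farthest demand point is G at distance 7 (to W5); all others are ≤ 7.
With {W4, W5} the worst case is 7.
With {W2, W5} the worst case is 8.
No size-2 selection achieves below 7.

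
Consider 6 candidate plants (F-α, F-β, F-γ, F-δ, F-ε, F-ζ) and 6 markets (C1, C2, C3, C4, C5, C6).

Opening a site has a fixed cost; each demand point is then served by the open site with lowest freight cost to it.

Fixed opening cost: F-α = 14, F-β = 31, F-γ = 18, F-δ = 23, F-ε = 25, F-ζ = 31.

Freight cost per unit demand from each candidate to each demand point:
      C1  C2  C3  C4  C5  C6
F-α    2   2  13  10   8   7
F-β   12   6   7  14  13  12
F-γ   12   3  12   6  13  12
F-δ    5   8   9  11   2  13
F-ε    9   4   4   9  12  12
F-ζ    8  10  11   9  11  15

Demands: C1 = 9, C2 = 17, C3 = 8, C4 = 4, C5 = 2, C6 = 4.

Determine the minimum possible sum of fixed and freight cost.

Open {F-α, F-ε}: assign each demand point to its cheapest open site.
  C1→F-α 9×2=18, C2→F-α 17×2=34, C3→F-ε 8×4=32, C4→F-ε 4×9=36, C5→F-α 2×8=16, C6→F-α 4×7=28
  freight cost 164, fixed 39 → total 203.
Compare {F-α, F-γ, F-ε}: freight cost 152 + fixed 57 = 209.
Compare {F-α, F-δ, F-ε}: freight cost 152 + fixed 62 = 214.
Compare {F-α, F-γ, F-δ, F-ε}: freight cost 140 + fixed 80 = 220.
All other subsets cost ≥ 209. Minimum total cost: 203.

203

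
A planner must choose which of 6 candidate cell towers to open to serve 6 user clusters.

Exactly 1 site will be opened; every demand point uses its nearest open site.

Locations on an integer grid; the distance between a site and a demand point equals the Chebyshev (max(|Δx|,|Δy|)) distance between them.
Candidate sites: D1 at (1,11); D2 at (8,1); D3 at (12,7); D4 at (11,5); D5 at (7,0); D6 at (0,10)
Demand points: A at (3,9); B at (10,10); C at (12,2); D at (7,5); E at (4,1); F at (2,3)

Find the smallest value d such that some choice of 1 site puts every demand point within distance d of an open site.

Open {D2}.
  Farthest demand point is B at distance 9 (to D2); all others are ≤ 9.
With {D4} the worst case is 9.
With {D3} the worst case is 10.
No size-1 selection achieves below 9.

9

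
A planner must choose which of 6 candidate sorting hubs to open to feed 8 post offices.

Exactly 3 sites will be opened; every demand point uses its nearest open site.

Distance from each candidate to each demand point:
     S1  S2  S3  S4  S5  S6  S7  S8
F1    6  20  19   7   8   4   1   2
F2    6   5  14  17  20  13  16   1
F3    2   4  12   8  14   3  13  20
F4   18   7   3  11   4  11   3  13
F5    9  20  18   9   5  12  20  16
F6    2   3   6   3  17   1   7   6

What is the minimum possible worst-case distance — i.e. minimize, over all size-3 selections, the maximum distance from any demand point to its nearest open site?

Open {F1, F4, F6}.
  Farthest demand point is S5 at distance 4 (to F4); all others are ≤ 4.
With {F2, F4, F6} the worst case is 4.
With {F1, F5, F6} the worst case is 6.
No size-3 selection achieves below 4.

4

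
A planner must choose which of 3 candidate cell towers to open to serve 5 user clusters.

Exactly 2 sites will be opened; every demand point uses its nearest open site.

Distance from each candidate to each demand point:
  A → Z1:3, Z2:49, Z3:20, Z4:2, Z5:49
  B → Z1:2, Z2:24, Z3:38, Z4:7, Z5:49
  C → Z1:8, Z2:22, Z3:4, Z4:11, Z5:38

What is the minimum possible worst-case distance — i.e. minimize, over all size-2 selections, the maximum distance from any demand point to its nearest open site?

Open {A, C}.
  Farthest demand point is Z5 at distance 38 (to C); all others are ≤ 38.
With {B, C} the worst case is 38.
With {A, B} the worst case is 49.
No size-2 selection achieves below 38.

38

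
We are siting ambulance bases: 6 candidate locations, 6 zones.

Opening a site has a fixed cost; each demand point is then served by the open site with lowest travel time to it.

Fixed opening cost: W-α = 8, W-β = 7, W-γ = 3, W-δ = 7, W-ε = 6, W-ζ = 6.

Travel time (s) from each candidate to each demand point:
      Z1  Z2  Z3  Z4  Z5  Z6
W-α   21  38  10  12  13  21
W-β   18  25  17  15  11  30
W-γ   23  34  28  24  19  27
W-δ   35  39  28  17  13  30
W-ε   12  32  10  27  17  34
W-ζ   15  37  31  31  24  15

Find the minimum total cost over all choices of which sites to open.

Open {W-β, W-ε, W-ζ}: assign each demand point to its cheapest open site.
  Z1→W-ε 12, Z2→W-β 25, Z3→W-ε 10, Z4→W-β 15, Z5→W-β 11, Z6→W-ζ 15
  travel time 88, fixed 19 → total 107.
Compare {W-α, W-β, W-ζ}: travel time 88 + fixed 21 = 109.
Compare {W-β, W-γ, W-ε, W-ζ}: travel time 88 + fixed 22 = 110.
Compare {W-β, W-ζ}: travel time 98 + fixed 13 = 111.
All other subsets cost ≥ 109. Minimum total cost: 107.

107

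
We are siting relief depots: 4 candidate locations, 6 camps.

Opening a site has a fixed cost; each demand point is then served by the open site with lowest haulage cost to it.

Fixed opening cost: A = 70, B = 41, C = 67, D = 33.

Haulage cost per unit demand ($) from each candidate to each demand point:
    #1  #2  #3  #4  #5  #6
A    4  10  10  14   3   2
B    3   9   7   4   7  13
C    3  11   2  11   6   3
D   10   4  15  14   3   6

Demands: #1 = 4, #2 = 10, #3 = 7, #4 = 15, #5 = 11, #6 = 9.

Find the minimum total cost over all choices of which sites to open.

Open {B, D}: assign each demand point to its cheapest open site.
  #1→B 4×3=12, #2→D 10×4=40, #3→B 7×7=49, #4→B 15×4=60, #5→D 11×3=33, #6→D 9×6=54
  haulage cost 248, fixed 74 → total 322.
Compare {B, C, D}: haulage cost 186 + fixed 141 = 327.
Compare {A, B, D}: haulage cost 212 + fixed 144 = 356.
Compare {A, B}: haulage cost 262 + fixed 111 = 373.
All other subsets cost ≥ 327. Minimum total cost: 322.

322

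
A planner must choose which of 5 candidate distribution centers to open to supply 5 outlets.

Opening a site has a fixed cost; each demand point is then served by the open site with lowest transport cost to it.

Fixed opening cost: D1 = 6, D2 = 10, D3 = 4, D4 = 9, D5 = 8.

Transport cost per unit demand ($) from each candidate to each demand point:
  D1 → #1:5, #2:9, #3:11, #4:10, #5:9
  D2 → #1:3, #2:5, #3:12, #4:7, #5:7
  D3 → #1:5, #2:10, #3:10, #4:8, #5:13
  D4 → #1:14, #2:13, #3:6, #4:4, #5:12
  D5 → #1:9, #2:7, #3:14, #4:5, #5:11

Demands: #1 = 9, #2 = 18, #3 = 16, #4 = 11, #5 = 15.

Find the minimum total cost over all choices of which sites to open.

381

Open {D2, D4}: assign each demand point to its cheapest open site.
  #1→D2 9×3=27, #2→D2 18×5=90, #3→D4 16×6=96, #4→D4 11×4=44, #5→D2 15×7=105
  transport cost 362, fixed 19 → total 381.
Compare {D2, D3, D4}: transport cost 362 + fixed 23 = 385.
Compare {D1, D2, D4}: transport cost 362 + fixed 25 = 387.
Compare {D2, D4, D5}: transport cost 362 + fixed 27 = 389.
All other subsets cost ≥ 385. Minimum total cost: 381.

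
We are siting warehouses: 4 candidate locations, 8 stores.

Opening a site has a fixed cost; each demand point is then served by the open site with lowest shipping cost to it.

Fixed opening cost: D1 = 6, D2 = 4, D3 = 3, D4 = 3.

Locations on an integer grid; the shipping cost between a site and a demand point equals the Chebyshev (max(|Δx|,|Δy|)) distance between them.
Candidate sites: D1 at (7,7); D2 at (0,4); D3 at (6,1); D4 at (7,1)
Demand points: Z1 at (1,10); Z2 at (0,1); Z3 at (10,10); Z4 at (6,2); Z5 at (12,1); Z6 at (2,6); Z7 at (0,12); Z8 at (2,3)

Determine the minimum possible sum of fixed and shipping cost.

Open {D1, D2, D4}: assign each demand point to its cheapest open site.
  Z1→D1 6, Z2→D2 3, Z3→D1 3, Z4→D4 1, Z5→D4 5, Z6→D2 2, Z7→D1 7, Z8→D2 2
  shipping cost 29, fixed 13 → total 42.
Compare {D2, D4}: shipping cost 36 + fixed 7 = 43.
Compare {D1, D2, D3}: shipping cost 30 + fixed 13 = 43.
Compare {D1, D2}: shipping cost 34 + fixed 10 = 44.
All other subsets cost ≥ 43. Minimum total cost: 42.

42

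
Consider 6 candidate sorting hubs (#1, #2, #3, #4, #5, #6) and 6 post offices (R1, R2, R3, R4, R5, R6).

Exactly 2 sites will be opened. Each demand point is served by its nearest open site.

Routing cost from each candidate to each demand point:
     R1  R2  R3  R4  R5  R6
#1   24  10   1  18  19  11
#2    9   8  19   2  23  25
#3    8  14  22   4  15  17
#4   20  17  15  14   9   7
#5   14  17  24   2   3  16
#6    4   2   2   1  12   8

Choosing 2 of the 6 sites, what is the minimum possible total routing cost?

20

Open {#5, #6}.
  R1→#6 4, R2→#6 2, R3→#6 2, R4→#6 1, R5→#5 3, R6→#6 8  ⇒ total 20.
Compare {#4, #6}: total 25.
Compare {#1, #6}: total 28.
No size-2 selection does better; minimum is 20.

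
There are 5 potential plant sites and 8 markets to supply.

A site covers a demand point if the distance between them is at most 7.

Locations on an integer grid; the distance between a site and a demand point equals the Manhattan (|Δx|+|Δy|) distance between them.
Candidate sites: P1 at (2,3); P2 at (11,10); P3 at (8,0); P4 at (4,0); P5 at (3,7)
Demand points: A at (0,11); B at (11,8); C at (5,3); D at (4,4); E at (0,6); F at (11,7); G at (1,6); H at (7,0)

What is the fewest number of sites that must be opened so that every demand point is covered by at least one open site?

3

Coverage sets (demand points within 7 of each site):
  P1: {C, D, E, G}
  P2: {B, F}
  P3: {C, H}
  P4: {C, D, H}
  P5: {A, C, D, E, G}
No 2 sites suffice: every size-2 union leaves at least one demand point uncovered.
But {P2, P3, P5} covers everything, so the minimum is 3.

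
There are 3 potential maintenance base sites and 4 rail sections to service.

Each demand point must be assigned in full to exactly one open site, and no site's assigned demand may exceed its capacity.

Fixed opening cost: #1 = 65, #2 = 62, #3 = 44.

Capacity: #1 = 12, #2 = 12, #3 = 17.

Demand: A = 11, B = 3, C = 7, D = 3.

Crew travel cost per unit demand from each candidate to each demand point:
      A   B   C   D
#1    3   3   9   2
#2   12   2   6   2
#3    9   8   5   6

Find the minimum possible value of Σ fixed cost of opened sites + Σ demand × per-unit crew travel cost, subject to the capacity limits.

Open {#1, #3}; cheapest assignment that respects the capacities:
  #1 (cap 12, load 11): A — cost 11×3 = 33
  #3 (cap 17, load 13): B, C, D — cost 3×8 + 7×5 + 3×6 = 77
  Shipping 110, fixed 109 → total 219.
  Any other capacity-feasible assignment to {#1, #3} ships for at least 110.
Compare {#1, #2, #3}: its best feasible assignment gives total 251.
Compare {#2, #3}: its best feasible assignment gives total 271.
Every other set of open sites that can feasibly serve all demand totals ≥ 251 even under its best assignment. Minimum: 219.

219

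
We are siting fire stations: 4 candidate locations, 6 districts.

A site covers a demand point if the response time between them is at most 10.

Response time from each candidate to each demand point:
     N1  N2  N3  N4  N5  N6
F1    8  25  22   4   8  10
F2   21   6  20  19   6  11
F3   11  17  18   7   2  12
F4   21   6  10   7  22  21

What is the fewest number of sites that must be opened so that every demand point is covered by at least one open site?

2

Coverage sets (demand points within 10 of each site):
  F1: {N1, N4, N5, N6}
  F2: {N2, N5}
  F3: {N4, N5}
  F4: {N2, N3, N4}
No single site covers all 6 demand points.
But {F1, F4} covers everything, so the minimum is 2.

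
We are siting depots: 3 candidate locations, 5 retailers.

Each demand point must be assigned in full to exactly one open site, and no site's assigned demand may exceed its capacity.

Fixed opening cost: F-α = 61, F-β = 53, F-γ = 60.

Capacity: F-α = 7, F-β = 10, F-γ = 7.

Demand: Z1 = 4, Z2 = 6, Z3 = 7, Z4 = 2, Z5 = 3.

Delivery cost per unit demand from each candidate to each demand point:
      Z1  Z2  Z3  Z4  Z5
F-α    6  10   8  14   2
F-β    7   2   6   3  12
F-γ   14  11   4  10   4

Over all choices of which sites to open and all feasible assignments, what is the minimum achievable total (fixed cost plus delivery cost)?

250

Open {F-α, F-β, F-γ}; cheapest assignment that respects the capacities:
  F-α (cap 7, load 7): Z1, Z5 — cost 4×6 + 3×2 = 30
  F-β (cap 10, load 8): Z2, Z4 — cost 6×2 + 2×3 = 18
  F-γ (cap 7, load 7): Z3 — cost 7×4 = 28
  Shipping 76, fixed 174 → total 250.
  Any other capacity-feasible assignment to {F-α, F-β, F-γ} ships for at least 76.
Total demand is 22 and no other set of sites has combined capacity ≥ 22, so {F-α, F-β, F-γ} is the only feasible choice of open sites. Minimum: 250.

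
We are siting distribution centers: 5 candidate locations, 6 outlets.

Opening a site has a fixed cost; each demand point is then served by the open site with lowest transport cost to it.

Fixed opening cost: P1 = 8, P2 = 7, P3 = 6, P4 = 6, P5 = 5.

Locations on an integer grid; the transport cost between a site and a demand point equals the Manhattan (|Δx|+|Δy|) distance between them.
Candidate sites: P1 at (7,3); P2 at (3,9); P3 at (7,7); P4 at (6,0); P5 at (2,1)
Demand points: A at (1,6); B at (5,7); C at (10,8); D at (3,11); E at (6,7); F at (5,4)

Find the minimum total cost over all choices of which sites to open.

Open {P2, P3}: assign each demand point to its cheapest open site.
  A→P2 5, B→P3 2, C→P3 4, D→P2 2, E→P3 1, F→P3 5
  transport cost 19, fixed 13 → total 32.
Compare {P3}: transport cost 27 + fixed 6 = 33.
Compare {P3, P5}: transport cost 26 + fixed 11 = 37.
Compare {P2, P3, P5}: transport cost 19 + fixed 18 = 37.
All other subsets cost ≥ 33. Minimum total cost: 32.

32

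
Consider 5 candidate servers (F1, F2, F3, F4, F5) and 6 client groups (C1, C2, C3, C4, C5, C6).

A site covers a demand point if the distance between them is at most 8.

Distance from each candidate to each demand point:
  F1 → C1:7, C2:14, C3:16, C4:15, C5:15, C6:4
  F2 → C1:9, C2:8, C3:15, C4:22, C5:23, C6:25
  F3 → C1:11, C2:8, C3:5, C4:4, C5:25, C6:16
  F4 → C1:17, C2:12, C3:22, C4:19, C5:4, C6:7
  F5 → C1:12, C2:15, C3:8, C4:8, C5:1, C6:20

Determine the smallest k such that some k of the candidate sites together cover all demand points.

Coverage sets (demand points within 8 of each site):
  F1: {C1, C6}
  F2: {C2}
  F3: {C2, C3, C4}
  F4: {C5, C6}
  F5: {C3, C4, C5}
No 2 sites suffice: every size-2 union leaves at least one demand point uncovered.
But {F1, F2, F5} covers everything, so the minimum is 3.

3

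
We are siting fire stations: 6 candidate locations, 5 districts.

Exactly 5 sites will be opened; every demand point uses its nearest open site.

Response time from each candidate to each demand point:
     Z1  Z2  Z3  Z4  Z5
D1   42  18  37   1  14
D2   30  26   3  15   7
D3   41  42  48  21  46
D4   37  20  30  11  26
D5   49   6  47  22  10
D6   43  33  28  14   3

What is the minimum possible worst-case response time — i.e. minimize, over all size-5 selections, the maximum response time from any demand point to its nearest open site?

Open {D1, D2, D3, D4, D5}.
  Farthest demand point is Z1 at response time 30 (to D2); all others are ≤ 30.
With {D1, D2, D3, D4, D6} the worst case is 30.
With {D1, D2, D3, D5, D6} the worst case is 30.
No size-5 selection achieves below 30.

30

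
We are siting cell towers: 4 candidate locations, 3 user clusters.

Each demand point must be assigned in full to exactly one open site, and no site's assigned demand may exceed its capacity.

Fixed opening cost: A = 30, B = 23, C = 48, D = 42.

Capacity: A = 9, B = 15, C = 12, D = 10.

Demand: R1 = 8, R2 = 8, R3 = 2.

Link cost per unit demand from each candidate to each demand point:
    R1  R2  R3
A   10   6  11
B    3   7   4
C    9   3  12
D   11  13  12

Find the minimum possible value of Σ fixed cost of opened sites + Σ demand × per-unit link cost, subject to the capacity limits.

127

Open {B, C}; cheapest assignment that respects the capacities:
  B (cap 15, load 10): R1, R3 — cost 8×3 + 2×4 = 32
  C (cap 12, load 8): R2 — cost 8×3 = 24
  Shipping 56, fixed 71 → total 127.
  Any other capacity-feasible assignment to {B, C} ships for at least 56.
Compare {A, B}: its best feasible assignment gives total 133.
Compare {A, B, C}: its best feasible assignment gives total 157.
Every other set of open sites that can feasibly serve all demand totals ≥ 133 even under its best assignment. Minimum: 127.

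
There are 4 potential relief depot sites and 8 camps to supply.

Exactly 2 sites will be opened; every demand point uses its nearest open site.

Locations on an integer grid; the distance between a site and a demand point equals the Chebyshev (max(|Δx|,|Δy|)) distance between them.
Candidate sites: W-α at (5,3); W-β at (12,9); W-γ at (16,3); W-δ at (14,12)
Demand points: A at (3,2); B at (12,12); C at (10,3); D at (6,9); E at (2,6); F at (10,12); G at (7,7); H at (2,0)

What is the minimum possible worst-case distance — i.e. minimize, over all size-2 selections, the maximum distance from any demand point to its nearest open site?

6

Open {W-α, W-β}.
  Farthest demand point is D at distance 6 (to W-α); all others are ≤ 6.
With {W-α, W-δ} the worst case is 6.
With {W-α, W-γ} the worst case is 9.
No size-2 selection achieves below 6.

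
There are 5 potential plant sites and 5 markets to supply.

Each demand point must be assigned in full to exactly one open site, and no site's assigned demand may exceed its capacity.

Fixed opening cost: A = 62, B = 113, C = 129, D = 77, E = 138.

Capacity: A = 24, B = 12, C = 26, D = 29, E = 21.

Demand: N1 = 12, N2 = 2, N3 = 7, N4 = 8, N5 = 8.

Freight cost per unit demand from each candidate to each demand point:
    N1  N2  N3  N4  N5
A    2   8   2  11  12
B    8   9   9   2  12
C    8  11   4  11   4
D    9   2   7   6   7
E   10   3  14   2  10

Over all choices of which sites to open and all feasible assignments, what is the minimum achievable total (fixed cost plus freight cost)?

285

Open {A, D}; cheapest assignment that respects the capacities:
  A (cap 24, load 19): N1, N3 — cost 12×2 + 7×2 = 38
  D (cap 29, load 18): N2, N4, N5 — cost 2×2 + 8×6 + 8×7 = 108
  Shipping 146, fixed 139 → total 285.
  Any other capacity-feasible assignment to {A, D} ships for at least 146.
Compare {A, E}: its best feasible assignment gives total 340.
Compare {A, C}: its best feasible assignment gives total 365.
Every other set of open sites that can feasibly serve all demand totals ≥ 340 even under its best assignment. Minimum: 285.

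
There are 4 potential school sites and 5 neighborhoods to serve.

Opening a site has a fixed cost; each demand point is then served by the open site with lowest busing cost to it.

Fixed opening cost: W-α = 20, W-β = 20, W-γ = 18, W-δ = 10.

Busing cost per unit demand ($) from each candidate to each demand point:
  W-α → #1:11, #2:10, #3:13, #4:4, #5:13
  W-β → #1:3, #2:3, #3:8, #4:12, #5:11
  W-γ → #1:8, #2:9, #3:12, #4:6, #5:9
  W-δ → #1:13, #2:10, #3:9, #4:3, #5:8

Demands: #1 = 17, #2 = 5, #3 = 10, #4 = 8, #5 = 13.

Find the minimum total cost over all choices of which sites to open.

Open {W-β, W-δ}: assign each demand point to its cheapest open site.
  #1→W-β 17×3=51, #2→W-β 5×3=15, #3→W-β 10×8=80, #4→W-δ 8×3=24, #5→W-δ 13×8=104
  busing cost 274, fixed 30 → total 304.
Compare {W-β, W-γ, W-δ}: busing cost 274 + fixed 48 = 322.
Compare {W-α, W-β, W-δ}: busing cost 274 + fixed 50 = 324.
Compare {W-α, W-β, W-γ, W-δ}: busing cost 274 + fixed 68 = 342.
All other subsets cost ≥ 322. Minimum total cost: 304.

304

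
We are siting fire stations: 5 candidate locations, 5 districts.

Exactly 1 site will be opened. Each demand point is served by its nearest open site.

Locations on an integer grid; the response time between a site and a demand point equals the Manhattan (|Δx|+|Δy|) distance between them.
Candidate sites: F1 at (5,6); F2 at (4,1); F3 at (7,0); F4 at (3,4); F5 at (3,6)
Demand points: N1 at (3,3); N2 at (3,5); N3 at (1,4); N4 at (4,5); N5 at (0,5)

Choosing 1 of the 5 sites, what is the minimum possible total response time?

10

Open {F4}.
  N1→F4 1, N2→F4 1, N3→F4 2, N4→F4 2, N5→F4 4  ⇒ total 10.
Compare {F5}: total 14.
Compare {F1}: total 22.
No size-1 selection does better; minimum is 10.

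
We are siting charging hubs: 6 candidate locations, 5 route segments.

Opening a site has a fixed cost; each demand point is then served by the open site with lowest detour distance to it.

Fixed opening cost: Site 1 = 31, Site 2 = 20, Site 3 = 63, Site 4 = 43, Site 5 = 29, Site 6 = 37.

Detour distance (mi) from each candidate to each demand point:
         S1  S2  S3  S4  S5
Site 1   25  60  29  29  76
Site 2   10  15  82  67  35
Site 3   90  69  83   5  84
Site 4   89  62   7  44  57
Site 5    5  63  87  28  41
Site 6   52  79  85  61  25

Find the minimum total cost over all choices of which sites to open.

169

Open {Site 1, Site 2}: assign each demand point to its cheapest open site.
  S1→Site 2 10, S2→Site 2 15, S3→Site 1 29, S4→Site 1 29, S5→Site 2 35
  detour distance 118, fixed 51 → total 169.
Compare {Site 2, Site 4}: detour distance 111 + fixed 63 = 174.
Compare {Site 2, Site 4, Site 5}: detour distance 90 + fixed 92 = 182.
Compare {Site 1, Site 2, Site 4}: detour distance 96 + fixed 94 = 190.
All other subsets cost ≥ 174. Minimum total cost: 169.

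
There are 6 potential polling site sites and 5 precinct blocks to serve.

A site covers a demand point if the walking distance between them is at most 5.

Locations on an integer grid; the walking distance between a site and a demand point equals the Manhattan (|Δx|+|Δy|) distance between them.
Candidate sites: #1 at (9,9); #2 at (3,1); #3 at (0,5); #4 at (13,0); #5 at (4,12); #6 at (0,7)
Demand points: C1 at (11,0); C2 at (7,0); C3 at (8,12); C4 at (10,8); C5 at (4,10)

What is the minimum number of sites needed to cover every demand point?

Coverage sets (demand points within 5 of each site):
  #1: {C3, C4}
  #2: {C2}
  #3: {}
  #4: {C1}
  #5: {C3, C5}
  #6: {}
No 3 sites suffice: every size-3 union leaves at least one demand point uncovered.
But {#1, #2, #4, #5} covers everything, so the minimum is 4.

4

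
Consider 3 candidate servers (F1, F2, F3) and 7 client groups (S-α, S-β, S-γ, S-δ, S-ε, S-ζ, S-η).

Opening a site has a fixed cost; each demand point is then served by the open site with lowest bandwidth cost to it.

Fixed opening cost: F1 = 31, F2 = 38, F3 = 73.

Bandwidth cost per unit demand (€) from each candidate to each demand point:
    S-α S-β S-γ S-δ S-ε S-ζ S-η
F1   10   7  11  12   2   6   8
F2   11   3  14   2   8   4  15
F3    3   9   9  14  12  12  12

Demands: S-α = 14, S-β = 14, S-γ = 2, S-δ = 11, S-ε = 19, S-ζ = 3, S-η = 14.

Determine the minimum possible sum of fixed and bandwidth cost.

428

Open {F1, F2, F3}: assign each demand point to its cheapest open site.
  S-α→F3 14×3=42, S-β→F2 14×3=42, S-γ→F3 2×9=18, S-δ→F2 11×2=22, S-ε→F1 19×2=38, S-ζ→F2 3×4=12, S-η→F1 14×8=112
  bandwidth cost 286, fixed 142 → total 428.
Compare {F1, F2}: bandwidth cost 388 + fixed 69 = 457.
Compare {F1, F3}: bandwidth cost 458 + fixed 104 = 562.
Compare {F2, F3}: bandwidth cost 456 + fixed 111 = 567.
All other subsets cost ≥ 457. Minimum total cost: 428.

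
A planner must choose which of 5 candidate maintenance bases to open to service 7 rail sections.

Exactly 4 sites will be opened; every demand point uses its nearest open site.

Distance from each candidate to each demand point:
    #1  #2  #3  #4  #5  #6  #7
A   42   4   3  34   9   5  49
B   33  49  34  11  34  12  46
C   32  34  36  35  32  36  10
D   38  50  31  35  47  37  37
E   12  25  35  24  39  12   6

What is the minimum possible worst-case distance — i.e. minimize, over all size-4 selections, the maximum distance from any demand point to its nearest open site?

Open {A, B, C, E}.
  Farthest demand point is #1 at distance 12 (to E); all others are ≤ 12.
With {A, B, D, E} the worst case is 12.
With {A, C, D, E} the worst case is 24.
No size-4 selection achieves below 12.

12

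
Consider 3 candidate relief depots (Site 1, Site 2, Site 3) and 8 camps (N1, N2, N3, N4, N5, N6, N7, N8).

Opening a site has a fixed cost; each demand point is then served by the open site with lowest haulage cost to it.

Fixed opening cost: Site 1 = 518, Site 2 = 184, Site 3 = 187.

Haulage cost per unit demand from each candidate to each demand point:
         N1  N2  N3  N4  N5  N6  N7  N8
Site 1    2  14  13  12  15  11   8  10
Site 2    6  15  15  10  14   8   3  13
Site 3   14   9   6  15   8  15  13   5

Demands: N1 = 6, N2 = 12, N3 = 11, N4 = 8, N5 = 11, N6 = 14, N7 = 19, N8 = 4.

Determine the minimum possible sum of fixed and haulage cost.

Open {Site 2, Site 3}: assign each demand point to its cheapest open site.
  N1→Site 2 6×6=36, N2→Site 3 12×9=108, N3→Site 3 11×6=66, N4→Site 2 8×10=80, N5→Site 3 11×8=88, N6→Site 2 14×8=112, N7→Site 2 19×3=57, N8→Site 3 4×5=20
  haulage cost 567, fixed 371 → total 938.
Compare {Site 2}: haulage cost 836 + fixed 184 = 1020.
Compare {Site 3}: haulage cost 943 + fixed 187 = 1130.
Compare {Site 1, Site 3}: haulage cost 696 + fixed 705 = 1401.
All other subsets cost ≥ 1020. Minimum total cost: 938.

938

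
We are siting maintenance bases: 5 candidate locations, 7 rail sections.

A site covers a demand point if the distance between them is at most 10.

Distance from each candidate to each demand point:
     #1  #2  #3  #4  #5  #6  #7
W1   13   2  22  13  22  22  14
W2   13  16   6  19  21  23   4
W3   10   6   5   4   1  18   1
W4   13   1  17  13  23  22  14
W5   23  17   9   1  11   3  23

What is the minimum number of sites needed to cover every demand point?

Coverage sets (demand points within 10 of each site):
  W1: {#2}
  W2: {#3, #7}
  W3: {#1, #2, #3, #4, #5, #7}
  W4: {#2}
  W5: {#3, #4, #6}
No single site covers all 7 demand points.
But {W3, W5} covers everything, so the minimum is 2.

2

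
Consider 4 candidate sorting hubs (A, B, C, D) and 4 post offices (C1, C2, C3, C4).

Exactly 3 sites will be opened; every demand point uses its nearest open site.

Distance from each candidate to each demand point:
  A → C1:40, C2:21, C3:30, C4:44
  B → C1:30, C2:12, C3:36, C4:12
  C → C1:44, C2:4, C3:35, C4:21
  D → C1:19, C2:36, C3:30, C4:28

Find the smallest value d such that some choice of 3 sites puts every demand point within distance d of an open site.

30

Open {A, B, C}.
  Farthest demand point is C1 at distance 30 (to B); all others are ≤ 30.
With {A, B, D} the worst case is 30.
With {A, C, D} the worst case is 30.
No size-3 selection achieves below 30.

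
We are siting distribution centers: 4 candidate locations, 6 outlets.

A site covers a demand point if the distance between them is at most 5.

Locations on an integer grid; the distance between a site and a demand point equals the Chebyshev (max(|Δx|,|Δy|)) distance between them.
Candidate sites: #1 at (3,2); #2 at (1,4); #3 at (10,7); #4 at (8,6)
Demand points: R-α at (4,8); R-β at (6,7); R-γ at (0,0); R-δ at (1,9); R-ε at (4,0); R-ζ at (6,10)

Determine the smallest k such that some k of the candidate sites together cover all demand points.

2

Coverage sets (demand points within 5 of each site):
  #1: {R-β, R-γ, R-ε}
  #2: {R-α, R-β, R-γ, R-δ, R-ε}
  #3: {R-β, R-ζ}
  #4: {R-α, R-β, R-ζ}
No single site covers all 6 demand points.
But {#2, #3} covers everything, so the minimum is 2.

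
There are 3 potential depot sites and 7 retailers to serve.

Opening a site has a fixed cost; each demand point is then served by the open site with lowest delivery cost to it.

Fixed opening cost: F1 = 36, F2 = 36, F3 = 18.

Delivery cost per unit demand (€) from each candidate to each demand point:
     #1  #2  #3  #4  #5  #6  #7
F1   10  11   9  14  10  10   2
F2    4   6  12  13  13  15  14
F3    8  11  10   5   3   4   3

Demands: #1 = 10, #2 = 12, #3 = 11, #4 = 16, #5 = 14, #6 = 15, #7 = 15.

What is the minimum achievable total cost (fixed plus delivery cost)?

503

Open {F2, F3}: assign each demand point to its cheapest open site.
  #1→F2 10×4=40, #2→F2 12×6=72, #3→F3 11×10=110, #4→F3 16×5=80, #5→F3 14×3=42, #6→F3 15×4=60, #7→F3 15×3=45
  delivery cost 449, fixed 54 → total 503.
Compare {F1, F2, F3}: delivery cost 423 + fixed 90 = 513.
Compare {F3}: delivery cost 549 + fixed 18 = 567.
Compare {F1, F3}: delivery cost 523 + fixed 54 = 577.
All other subsets cost ≥ 513. Minimum total cost: 503.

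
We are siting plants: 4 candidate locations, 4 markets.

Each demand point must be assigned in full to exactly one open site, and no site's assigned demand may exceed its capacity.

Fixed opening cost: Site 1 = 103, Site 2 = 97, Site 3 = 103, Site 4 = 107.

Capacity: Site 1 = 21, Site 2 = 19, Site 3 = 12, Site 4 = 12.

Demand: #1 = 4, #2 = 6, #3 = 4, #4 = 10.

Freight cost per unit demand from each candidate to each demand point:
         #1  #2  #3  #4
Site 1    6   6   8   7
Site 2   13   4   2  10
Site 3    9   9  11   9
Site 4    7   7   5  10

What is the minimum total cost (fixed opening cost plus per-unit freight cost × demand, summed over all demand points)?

326

Open {Site 1, Site 2}; cheapest assignment that respects the capacities:
  Site 1 (cap 21, load 14): #1, #4 — cost 4×6 + 10×7 = 94
  Site 2 (cap 19, load 10): #2, #3 — cost 6×4 + 4×2 = 32
  Shipping 126, fixed 200 → total 326.
  Any other capacity-feasible assignment to {Site 1, Site 2} ships for at least 126.
Compare {Site 1, Site 4}: its best feasible assignment gives total 360.
Compare {Site 2, Site 3}: its best feasible assignment gives total 374.
Every other set of open sites that can feasibly serve all demand totals ≥ 360 even under its best assignment. Minimum: 326.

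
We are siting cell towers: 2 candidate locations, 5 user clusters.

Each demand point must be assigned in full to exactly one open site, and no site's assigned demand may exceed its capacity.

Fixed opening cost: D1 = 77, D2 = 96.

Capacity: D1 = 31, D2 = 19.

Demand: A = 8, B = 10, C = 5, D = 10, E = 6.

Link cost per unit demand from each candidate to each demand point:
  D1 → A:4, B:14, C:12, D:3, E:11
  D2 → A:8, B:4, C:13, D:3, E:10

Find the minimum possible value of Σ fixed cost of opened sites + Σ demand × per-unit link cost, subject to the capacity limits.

Open {D1, D2}; cheapest assignment that respects the capacities:
  D1 (cap 31, load 23): A, C, D — cost 8×4 + 5×12 + 10×3 = 122
  D2 (cap 19, load 16): B, E — cost 10×4 + 6×10 = 100
  Shipping 222, fixed 173 → total 395.
  Any other capacity-feasible assignment to {D1, D2} ships for at least 222.
Total demand is 39 and no other set of sites has combined capacity ≥ 39, so {D1, D2} is the only feasible choice of open sites. Minimum: 395.

395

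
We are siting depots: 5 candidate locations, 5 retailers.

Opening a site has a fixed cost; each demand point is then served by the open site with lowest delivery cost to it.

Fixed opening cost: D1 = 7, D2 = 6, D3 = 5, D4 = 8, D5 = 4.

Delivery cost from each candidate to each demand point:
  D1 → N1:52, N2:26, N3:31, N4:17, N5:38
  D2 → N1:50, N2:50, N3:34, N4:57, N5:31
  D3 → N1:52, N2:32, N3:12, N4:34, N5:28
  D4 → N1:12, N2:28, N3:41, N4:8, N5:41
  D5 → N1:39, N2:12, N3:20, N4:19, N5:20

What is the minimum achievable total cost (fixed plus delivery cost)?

Open {D3, D4, D5}: assign each demand point to its cheapest open site.
  N1→D4 12, N2→D5 12, N3→D3 12, N4→D4 8, N5→D5 20
  delivery cost 64, fixed 17 → total 81.
Compare {D4, D5}: delivery cost 72 + fixed 12 = 84.
Compare {D2, D3, D4, D5}: delivery cost 64 + fixed 23 = 87.
Compare {D1, D3, D4, D5}: delivery cost 64 + fixed 24 = 88.
All other subsets cost ≥ 84. Minimum total cost: 81.

81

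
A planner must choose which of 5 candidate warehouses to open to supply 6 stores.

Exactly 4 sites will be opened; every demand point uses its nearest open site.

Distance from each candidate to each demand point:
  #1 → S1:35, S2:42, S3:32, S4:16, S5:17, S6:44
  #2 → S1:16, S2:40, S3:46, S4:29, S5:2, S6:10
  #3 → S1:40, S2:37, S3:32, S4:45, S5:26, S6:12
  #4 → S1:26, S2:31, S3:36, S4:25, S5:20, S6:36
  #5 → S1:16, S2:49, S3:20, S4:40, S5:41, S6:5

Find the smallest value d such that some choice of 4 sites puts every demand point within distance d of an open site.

31

Open {#1, #2, #4, #5}.
  Farthest demand point is S2 at distance 31 (to #4); all others are ≤ 31.
With {#1, #3, #4, #5} the worst case is 31.
With {#2, #3, #4, #5} the worst case is 31.
No size-4 selection achieves below 31.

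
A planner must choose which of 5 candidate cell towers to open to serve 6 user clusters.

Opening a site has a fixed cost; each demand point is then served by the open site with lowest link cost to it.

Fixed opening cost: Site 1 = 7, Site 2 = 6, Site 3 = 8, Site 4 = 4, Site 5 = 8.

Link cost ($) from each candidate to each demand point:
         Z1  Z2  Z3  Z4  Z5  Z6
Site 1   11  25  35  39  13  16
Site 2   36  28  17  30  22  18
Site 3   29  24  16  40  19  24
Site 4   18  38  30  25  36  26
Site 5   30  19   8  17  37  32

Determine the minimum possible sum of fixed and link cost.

Open {Site 1, Site 5}: assign each demand point to its cheapest open site.
  Z1→Site 1 11, Z2→Site 5 19, Z3→Site 5 8, Z4→Site 5 17, Z5→Site 1 13, Z6→Site 1 16
  link cost 84, fixed 15 → total 99.
Compare {Site 1, Site 4, Site 5}: link cost 84 + fixed 19 = 103.
Compare {Site 1, Site 2, Site 5}: link cost 84 + fixed 21 = 105.
Compare {Site 1, Site 3, Site 5}: link cost 84 + fixed 23 = 107.
All other subsets cost ≥ 103. Minimum total cost: 99.

99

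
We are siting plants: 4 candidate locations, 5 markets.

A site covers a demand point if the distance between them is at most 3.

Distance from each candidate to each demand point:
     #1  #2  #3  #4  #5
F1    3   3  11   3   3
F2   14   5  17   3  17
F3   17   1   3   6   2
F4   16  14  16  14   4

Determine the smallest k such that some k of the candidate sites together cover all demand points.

Coverage sets (demand points within 3 of each site):
  F1: {#1, #2, #4, #5}
  F2: {#4}
  F3: {#2, #3, #5}
  F4: {}
No single site covers all 5 demand points.
But {F1, F3} covers everything, so the minimum is 2.

2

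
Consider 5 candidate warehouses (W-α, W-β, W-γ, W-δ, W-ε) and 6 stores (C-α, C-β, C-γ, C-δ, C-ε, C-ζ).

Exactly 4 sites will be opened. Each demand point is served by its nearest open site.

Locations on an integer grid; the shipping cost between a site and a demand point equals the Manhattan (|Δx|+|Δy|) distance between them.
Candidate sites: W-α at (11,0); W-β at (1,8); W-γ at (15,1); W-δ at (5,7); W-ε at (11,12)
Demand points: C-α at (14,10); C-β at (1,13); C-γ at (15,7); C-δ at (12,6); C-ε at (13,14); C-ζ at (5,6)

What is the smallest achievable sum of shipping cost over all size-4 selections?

28

Open {W-β, W-γ, W-δ, W-ε}.
  C-α→W-ε 5, C-β→W-β 5, C-γ→W-γ 6, C-δ→W-ε 7, C-ε→W-ε 4, C-ζ→W-δ 1  ⇒ total 28.
Compare {W-α, W-β, W-δ, W-ε}: total 31.
Compare {W-α, W-β, W-γ, W-ε}: total 33.
No size-4 selection does better; minimum is 28.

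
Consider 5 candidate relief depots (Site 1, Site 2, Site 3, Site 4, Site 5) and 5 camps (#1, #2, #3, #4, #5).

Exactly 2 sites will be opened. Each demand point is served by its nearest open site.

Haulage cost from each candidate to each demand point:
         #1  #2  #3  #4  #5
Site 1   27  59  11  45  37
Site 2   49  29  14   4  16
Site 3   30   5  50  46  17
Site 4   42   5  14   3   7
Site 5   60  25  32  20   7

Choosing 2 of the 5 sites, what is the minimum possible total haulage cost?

53

Open {Site 1, Site 4}.
  #1→Site 1 27, #2→Site 4 5, #3→Site 1 11, #4→Site 4 3, #5→Site 4 7  ⇒ total 53.
Compare {Site 3, Site 4}: total 59.
Compare {Site 2, Site 3}: total 69.
No size-2 selection does better; minimum is 53.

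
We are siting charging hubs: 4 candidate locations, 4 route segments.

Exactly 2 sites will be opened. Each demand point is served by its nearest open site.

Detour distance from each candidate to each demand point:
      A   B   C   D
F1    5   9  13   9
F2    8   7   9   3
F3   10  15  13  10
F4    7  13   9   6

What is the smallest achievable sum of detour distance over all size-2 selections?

Open {F1, F2}.
  A→F1 5, B→F2 7, C→F2 9, D→F2 3  ⇒ total 24.
Compare {F2, F4}: total 26.
Compare {F2, F3}: total 27.
No size-2 selection does better; minimum is 24.

24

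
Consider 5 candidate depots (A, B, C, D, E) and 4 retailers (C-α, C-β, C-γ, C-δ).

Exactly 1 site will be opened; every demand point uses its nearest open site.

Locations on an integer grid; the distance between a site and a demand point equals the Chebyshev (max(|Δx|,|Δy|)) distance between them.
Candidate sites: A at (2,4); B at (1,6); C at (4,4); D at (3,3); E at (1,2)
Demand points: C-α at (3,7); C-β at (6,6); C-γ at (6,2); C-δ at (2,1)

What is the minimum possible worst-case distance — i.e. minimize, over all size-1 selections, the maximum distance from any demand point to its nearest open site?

Open {C}.
  Farthest demand point is C-α at distance 3 (to C); all others are ≤ 3.
With {A} the worst case is 4.
With {D} the worst case is 4.
No size-1 selection achieves below 3.

3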